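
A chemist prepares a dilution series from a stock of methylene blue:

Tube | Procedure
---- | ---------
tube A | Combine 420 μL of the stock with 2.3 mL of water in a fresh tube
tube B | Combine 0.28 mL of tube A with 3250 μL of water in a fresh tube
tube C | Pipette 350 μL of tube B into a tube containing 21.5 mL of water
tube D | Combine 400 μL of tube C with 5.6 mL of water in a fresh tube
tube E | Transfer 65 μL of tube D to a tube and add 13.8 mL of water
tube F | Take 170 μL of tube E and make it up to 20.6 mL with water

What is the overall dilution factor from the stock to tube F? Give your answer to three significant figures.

1.98 × 10^9

Step 1: 420 μL + 2.3 mL = 2720 μL total → factor 2720/420 = 6.4762
Step 2: 0.28 mL + 3250 μL = 3.53 mL total → factor 3.53/0.28 = 12.607
Step 3: 350 μL + 21.5 mL = 21850 μL total → factor 21850/350 = 62.429
Step 4: 400 μL + 5.6 mL = 6000 μL total → factor 6000/400 = 15
Step 5: 65 μL + 13.8 mL = 13865 μL total → factor 13865/65 = 213.31
Step 6: 170 μL brought to 20.6 mL → factor 20600/170 = 121.18
Overall dilution factor = 6.4762 × 12.607 × 62.429 × 15 × 213.31 × 121.18 = 1.9762 × 10^9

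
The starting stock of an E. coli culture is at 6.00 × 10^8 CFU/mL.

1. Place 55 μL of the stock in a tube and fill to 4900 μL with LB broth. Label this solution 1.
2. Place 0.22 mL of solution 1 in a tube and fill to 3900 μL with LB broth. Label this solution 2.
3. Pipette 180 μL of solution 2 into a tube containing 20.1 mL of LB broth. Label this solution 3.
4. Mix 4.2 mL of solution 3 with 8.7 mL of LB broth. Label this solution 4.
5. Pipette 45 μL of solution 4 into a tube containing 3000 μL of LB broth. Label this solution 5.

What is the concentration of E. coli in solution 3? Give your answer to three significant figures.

3.37 × 10^3 CFU/mL

Step 1: 55 μL brought to 4900 μL → factor 4900/55 = 89.091
Step 2: 0.22 mL brought to 3900 μL → factor 3.9/0.22 = 17.727
Step 3: 180 μL + 20.1 mL = 20280 μL total → factor 20280/180 = 112.67
Dilution factor through solution 3 = 89.091 × 17.727 × 112.67 = 1.7794 × 10^5
[solution 3] = 6.00 × 10^8 CFU/mL / 1.7794 × 10^5 = 3.37 × 10^3 CFU/mL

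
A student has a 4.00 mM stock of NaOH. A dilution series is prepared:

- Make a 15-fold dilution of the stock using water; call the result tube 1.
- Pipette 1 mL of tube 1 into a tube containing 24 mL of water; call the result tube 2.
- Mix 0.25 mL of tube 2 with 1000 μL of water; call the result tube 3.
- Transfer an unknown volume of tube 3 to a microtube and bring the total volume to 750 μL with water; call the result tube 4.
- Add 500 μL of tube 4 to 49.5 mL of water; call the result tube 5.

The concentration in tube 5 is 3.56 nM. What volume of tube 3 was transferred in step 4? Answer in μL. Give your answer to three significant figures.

125 μL

Step 1: 15-fold → factor 15
Step 2: 1 mL + 24 mL = 25 mL total → factor 25/1 = 25
Step 3: 0.25 mL + 1000 μL = 1.25 mL total → factor 1.25/0.25 = 5
Step 4: v brought to 750 μL → factor = 750 μL/v
Step 5: 500 μL + 49.5 mL = 50000 μL total → factor 50000/500 = 100
Product of known-step factors = 1.875 × 10^5
Overall factor = 4.00 mM / (3.56 nM) = 1.1236 × 10^6
Step-4 factor = 1.1236 × 10^6 / 1.875 × 10^5 = 5.9925
v = 750 μL / 5.9925 = 125 μL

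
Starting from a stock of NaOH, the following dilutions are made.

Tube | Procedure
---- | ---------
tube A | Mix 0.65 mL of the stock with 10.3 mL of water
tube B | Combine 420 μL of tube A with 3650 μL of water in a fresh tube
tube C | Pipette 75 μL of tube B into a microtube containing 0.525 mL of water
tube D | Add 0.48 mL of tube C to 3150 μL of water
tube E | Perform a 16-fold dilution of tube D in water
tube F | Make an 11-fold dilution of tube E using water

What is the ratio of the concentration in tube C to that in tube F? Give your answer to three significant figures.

1.33 × 10^3

Step 1: 0.65 mL + 10.3 mL = 10.95 mL total → factor 10.95/0.65 = 16.846
Step 2: 420 μL + 3650 μL = 4070 μL total → factor 4070/420 = 9.6905
Step 3: 75 μL + 0.525 mL = 600 μL total → factor 600/75 = 8
Step 4: 0.48 mL + 3150 μL = 3.63 mL total → factor 3.63/0.48 = 7.5625
Step 5: 16-fold → factor 16
Step 6: 11-fold → factor 11
Dilution factor to tube C = 1306; to tube F = 1.7383 × 10^6
[tube C]/[tube F] = (factor to tube F)/(factor to tube C) = 1.7383 × 10^6/1306 = 1.33 × 10^3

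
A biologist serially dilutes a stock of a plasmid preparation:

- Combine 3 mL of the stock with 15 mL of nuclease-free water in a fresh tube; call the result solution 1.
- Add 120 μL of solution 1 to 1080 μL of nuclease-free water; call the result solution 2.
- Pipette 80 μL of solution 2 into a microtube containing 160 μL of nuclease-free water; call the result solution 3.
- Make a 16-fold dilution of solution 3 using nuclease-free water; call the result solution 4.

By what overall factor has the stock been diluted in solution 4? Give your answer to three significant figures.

2.88 × 10^3

Step 1: 3 mL + 15 mL = 18 mL total → factor 18/3 = 6
Step 2: 120 μL + 1080 μL = 1200 μL total → factor 1200/120 = 10
Step 3: 80 μL + 160 μL = 240 μL total → factor 240/80 = 3
Step 4: 16-fold → factor 16
Overall dilution factor = 6 × 10 × 3 × 16 = 2880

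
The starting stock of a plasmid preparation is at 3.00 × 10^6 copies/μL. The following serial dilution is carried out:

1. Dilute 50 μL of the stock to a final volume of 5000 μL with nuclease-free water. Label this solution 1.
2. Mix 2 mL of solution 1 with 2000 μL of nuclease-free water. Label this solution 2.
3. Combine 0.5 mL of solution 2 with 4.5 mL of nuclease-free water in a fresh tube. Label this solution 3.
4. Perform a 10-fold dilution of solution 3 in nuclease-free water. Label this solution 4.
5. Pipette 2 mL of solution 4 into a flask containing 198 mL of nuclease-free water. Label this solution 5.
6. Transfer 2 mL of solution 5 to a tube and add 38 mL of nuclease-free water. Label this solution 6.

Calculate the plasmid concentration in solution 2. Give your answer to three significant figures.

1.50 × 10^4 copies/μL

Step 1: 50 μL brought to 5000 μL → factor 5000/50 = 100
Step 2: 2 mL + 2000 μL = 4 mL total → factor 4/2 = 2
Dilution factor through solution 2 = 100 × 2 = 200
[solution 2] = 3.00 × 10^6 copies/μL / 200 = 1.50 × 10^4 copies/μL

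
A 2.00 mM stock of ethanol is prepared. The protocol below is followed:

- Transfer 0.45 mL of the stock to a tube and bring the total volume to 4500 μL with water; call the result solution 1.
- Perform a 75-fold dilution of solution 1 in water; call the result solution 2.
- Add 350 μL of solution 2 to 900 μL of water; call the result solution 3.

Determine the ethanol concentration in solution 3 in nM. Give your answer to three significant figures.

747 nM

Step 1: 0.45 mL brought to 4500 μL → factor 4.5/0.45 = 10
Step 2: 75-fold → factor 75
Step 3: 350 μL + 900 μL = 1250 μL total → factor 1250/350 = 3.5714
Overall dilution factor = 10 × 75 × 3.5714 = 2678.6
Final = 2.00 mM / 2678.6 = 0.0007467 mM = 747 nM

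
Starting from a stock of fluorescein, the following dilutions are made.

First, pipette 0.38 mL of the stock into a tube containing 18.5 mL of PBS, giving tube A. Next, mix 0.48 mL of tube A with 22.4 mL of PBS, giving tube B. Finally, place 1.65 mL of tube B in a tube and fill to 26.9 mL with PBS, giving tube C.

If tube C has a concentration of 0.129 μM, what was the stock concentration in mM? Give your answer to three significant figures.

Step 1: 0.38 mL + 18.5 mL = 18.88 mL total → factor 18.88/0.38 = 49.684
Step 2: 0.48 mL + 22.4 mL = 22.88 mL total → factor 22.88/0.48 = 47.667
Step 3: 1.65 mL brought to 26.9 mL → factor 26.9/1.65 = 16.303
Overall dilution factor = 49.684 × 47.667 × 16.303 = 38610
Stock = 0.129 μM × 38610 = 4981 μM = 4.98 mM

4.98 mM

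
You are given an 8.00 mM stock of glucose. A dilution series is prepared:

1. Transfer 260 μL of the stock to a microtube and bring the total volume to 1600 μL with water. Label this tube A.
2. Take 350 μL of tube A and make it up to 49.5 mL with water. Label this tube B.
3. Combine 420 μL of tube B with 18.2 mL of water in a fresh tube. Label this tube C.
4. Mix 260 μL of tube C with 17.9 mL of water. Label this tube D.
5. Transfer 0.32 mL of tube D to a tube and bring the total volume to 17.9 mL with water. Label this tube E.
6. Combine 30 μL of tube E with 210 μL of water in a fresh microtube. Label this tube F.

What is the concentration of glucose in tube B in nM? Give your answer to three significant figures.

9.19 × 10^3 nM

Step 1: 260 μL brought to 1600 μL → factor 1600/260 = 6.1538
Step 2: 350 μL brought to 49.5 mL → factor 49500/350 = 141.43
Dilution factor through tube B = 6.1538 × 141.43 = 870.33
[tube B] = 8.00 mM / 870.33 = 0.009192 mM = 9.19 × 10^3 nM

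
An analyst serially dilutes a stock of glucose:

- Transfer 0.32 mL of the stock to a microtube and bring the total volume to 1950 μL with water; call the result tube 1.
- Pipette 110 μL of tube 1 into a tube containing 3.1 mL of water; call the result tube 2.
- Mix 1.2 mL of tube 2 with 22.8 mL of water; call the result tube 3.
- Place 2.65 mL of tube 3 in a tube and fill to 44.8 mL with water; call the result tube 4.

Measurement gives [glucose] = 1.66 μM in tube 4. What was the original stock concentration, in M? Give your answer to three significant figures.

0.0998 M

Step 1: 0.32 mL brought to 1950 μL → factor 1.95/0.32 = 6.0938
Step 2: 110 μL + 3.1 mL = 3210 μL total → factor 3210/110 = 29.182
Step 3: 1.2 mL + 22.8 mL = 24 mL total → factor 24/1.2 = 20
Step 4: 2.65 mL brought to 44.8 mL → factor 44.8/2.65 = 16.906
Overall dilution factor = 6.0938 × 29.182 × 20 × 16.906 = 60126
Stock = 1.66 μM × 60126 = 9.981 × 10^4 μM = 0.0998 M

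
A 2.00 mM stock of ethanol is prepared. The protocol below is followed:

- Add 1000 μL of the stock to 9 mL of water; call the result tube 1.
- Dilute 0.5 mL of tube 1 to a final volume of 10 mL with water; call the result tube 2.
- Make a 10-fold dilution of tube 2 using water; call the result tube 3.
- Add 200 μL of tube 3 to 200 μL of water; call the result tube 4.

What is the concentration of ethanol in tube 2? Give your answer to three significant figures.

Step 1: 1000 μL + 9 mL = 10000 μL total → factor 10000/1000 = 10
Step 2: 0.5 mL brought to 10 mL → factor 10/0.5 = 20
Dilution factor through tube 2 = 10 × 20 = 200
[tube 2] = 2.00 mM / 200 = 0.0100 mM

0.0100 mM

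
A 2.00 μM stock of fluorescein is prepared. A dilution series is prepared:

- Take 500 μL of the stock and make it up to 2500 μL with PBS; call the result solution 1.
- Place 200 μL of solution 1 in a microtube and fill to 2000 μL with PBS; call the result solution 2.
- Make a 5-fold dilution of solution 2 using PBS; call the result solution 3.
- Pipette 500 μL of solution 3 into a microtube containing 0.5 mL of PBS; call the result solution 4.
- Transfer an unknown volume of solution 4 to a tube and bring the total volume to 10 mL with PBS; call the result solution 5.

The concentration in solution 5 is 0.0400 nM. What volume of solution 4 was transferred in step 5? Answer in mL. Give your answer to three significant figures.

0.100 mL

Step 1: 500 μL brought to 2500 μL → factor 2500/500 = 5
Step 2: 200 μL brought to 2000 μL → factor 2000/200 = 10
Step 3: 5-fold → factor 5
Step 4: 500 μL + 0.5 mL = 1000 μL total → factor 1000/500 = 2
Step 5: v brought to 10 mL → factor = 10 mL/v
Product of known-step factors = 500
Overall factor = 2.00 μM / (0.0400 nM) = 50000
Step-5 factor = 50000 / 500 = 100
v = 10 mL / 100 = 0.100 mL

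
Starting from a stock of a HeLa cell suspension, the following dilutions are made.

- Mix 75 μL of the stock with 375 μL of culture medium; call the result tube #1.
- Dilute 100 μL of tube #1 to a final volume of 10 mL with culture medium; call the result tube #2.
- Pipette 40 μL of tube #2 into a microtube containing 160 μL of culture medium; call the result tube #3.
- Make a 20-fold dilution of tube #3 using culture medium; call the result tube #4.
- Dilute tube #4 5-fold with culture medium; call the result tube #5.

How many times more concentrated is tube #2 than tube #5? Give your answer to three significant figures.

Step 1: 75 μL + 375 μL = 450 μL total → factor 450/75 = 6
Step 2: 100 μL brought to 10 mL → factor 10000/100 = 100
Step 3: 40 μL + 160 μL = 200 μL total → factor 200/40 = 5
Step 4: 20-fold → factor 20
Step 5: 5-fold → factor 5
Dilution factor to tube #2 = 600; to tube #5 = 3 × 10^5
[tube #2]/[tube #5] = (factor to tube #5)/(factor to tube #2) = 3 × 10^5/600 = 500

500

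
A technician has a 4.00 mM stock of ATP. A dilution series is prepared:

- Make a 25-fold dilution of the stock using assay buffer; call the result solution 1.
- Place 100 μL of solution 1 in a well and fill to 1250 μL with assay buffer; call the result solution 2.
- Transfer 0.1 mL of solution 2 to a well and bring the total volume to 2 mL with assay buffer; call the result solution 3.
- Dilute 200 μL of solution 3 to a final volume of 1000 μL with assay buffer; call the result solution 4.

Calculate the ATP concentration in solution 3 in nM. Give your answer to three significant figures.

640 nM

Step 1: 25-fold → factor 25
Step 2: 100 μL brought to 1250 μL → factor 1250/100 = 12.5
Step 3: 0.1 mL brought to 2 mL → factor 2/0.1 = 20
Dilution factor through solution 3 = 25 × 12.5 × 20 = 6250
[solution 3] = 4.00 mM / 6250 = 0.0006400 mM = 640 nM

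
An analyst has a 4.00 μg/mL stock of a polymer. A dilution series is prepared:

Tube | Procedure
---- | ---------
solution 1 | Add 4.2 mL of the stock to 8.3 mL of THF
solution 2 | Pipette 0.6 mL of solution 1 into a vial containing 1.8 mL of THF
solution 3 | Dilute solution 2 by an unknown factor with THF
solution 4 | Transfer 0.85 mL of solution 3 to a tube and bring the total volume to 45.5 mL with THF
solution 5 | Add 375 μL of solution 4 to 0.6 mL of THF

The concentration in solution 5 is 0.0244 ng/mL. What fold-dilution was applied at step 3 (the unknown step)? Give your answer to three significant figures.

Step 1: 4.2 mL + 8.3 mL = 12.5 mL total → factor 12.5/4.2 = 2.9762
Step 2: 0.6 mL + 1.8 mL = 2.4 mL total → factor 2.4/0.6 = 4
Step 3: unknown factor x
Step 4: 0.85 mL brought to 45.5 mL → factor 45.5/0.85 = 53.529
Step 5: 375 μL + 0.6 mL = 975 μL total → factor 975/375 = 2.6
Product of known-step factors = 1656.9
Overall factor = 4.00 μg/mL / (0.0244 ng/mL) = 1.6393 × 10^5
x = 1.6393 × 10^5 / 1656.9 = 98.9

98.9-fold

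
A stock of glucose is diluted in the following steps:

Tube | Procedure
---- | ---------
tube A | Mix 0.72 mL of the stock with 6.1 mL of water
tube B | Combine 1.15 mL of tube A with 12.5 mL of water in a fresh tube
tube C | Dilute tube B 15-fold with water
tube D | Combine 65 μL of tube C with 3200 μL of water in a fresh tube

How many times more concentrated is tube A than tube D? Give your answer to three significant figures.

Step 1: 0.72 mL + 6.1 mL = 6.82 mL total → factor 6.82/0.72 = 9.4722
Step 2: 1.15 mL + 12.5 mL = 13.65 mL total → factor 13.65/1.15 = 11.87
Step 3: 15-fold → factor 15
Step 4: 65 μL + 3200 μL = 3265 μL total → factor 3265/65 = 50.231
Dilution factor to tube A = 9.4722; to tube D = 84713
[tube A]/[tube D] = (factor to tube D)/(factor to tube A) = 84713/9.4722 = 8.94 × 10^3

8.94 × 10^3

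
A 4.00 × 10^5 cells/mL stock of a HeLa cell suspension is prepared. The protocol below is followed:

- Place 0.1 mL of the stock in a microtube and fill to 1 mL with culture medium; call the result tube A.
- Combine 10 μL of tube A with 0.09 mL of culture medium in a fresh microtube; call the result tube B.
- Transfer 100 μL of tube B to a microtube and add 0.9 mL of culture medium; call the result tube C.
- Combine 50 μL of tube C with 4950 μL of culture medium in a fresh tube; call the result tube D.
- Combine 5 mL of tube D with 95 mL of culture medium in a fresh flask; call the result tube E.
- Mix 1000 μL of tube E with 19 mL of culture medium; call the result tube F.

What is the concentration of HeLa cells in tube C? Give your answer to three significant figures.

400 cells/mL

Step 1: 0.1 mL brought to 1 mL → factor 1/0.1 = 10
Step 2: 10 μL + 0.09 mL = 100 μL total → factor 100/10 = 10
Step 3: 100 μL + 0.9 mL = 1000 μL total → factor 1000/100 = 10
Dilution factor through tube C = 10 × 10 × 10 = 1000
[tube C] = 4.00 × 10^5 cells/mL / 1000 = 400 cells/mL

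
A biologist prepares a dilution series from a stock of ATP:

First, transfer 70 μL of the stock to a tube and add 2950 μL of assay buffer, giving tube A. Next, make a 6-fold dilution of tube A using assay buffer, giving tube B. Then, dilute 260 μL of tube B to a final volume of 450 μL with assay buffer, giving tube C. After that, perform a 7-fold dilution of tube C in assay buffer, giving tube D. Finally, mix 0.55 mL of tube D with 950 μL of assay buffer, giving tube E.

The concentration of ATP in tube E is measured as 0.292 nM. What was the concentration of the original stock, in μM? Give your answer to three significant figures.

Step 1: 70 μL + 2950 μL = 3020 μL total → factor 3020/70 = 43.143
Step 2: 6-fold → factor 6
Step 3: 260 μL brought to 450 μL → factor 450/260 = 1.7308
Step 4: 7-fold → factor 7
Step 5: 0.55 mL + 950 μL = 1.5 mL total → factor 1.5/0.55 = 2.7273
Overall dilution factor = 43.143 × 6 × 1.7308 × 7 × 2.7273 = 8553.1
Stock = 0.292 nM × 8553.1 = 2498 nM = 2.50 μM

2.50 μM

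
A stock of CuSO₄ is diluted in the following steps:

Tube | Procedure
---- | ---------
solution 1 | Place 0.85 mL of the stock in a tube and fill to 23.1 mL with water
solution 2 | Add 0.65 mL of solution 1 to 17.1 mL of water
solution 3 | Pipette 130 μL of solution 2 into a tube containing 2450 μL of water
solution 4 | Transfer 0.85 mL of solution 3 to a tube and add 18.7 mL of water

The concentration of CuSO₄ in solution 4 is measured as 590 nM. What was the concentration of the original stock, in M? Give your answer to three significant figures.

0.200 M

Step 1: 0.85 mL brought to 23.1 mL → factor 23.1/0.85 = 27.176
Step 2: 0.65 mL + 17.1 mL = 17.75 mL total → factor 17.75/0.65 = 27.308
Step 3: 130 μL + 2450 μL = 2580 μL total → factor 2580/130 = 19.846
Step 4: 0.85 mL + 18.7 mL = 19.55 mL total → factor 19.55/0.85 = 23
Overall dilution factor = 27.176 × 27.308 × 19.846 × 23 = 3.3875 × 10^5
Stock = 590 nM × 3.3875 × 10^5 = 1.999 × 10^8 nM = 0.200 M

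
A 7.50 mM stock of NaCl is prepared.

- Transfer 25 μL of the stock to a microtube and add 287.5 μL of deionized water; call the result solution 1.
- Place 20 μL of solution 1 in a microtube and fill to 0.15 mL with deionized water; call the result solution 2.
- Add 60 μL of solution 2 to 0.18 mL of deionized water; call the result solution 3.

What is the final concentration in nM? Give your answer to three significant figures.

Step 1: 25 μL + 287.5 μL = 312.5 μL total → factor 312.5/25 = 12.5
Step 2: 20 μL brought to 0.15 mL → factor 150/20 = 7.5
Step 3: 60 μL + 0.18 mL = 240 μL total → factor 240/60 = 4
Overall dilution factor = 12.5 × 7.5 × 4 = 375
Final = 7.50 mM / 375 = 0.02000 mM = 2.00 × 10^4 nM

2.00 × 10^4 nM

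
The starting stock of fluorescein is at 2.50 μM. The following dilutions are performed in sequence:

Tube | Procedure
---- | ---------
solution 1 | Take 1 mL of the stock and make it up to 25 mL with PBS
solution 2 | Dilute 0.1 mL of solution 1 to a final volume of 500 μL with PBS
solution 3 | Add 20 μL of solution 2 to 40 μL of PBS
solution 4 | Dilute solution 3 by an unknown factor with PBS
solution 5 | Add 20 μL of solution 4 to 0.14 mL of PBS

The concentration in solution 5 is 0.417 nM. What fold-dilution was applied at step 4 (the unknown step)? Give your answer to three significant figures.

2.00-fold

Step 1: 1 mL brought to 25 mL → factor 25/1 = 25
Step 2: 0.1 mL brought to 500 μL → factor 0.5/0.1 = 5
Step 3: 20 μL + 40 μL = 60 μL total → factor 60/20 = 3
Step 4: unknown factor x
Step 5: 20 μL + 0.14 mL = 160 μL total → factor 160/20 = 8
Product of known-step factors = 3000
Overall factor = 2.50 μM / (0.417 nM) = 5995.2
x = 5995.2 / 3000 = 2.00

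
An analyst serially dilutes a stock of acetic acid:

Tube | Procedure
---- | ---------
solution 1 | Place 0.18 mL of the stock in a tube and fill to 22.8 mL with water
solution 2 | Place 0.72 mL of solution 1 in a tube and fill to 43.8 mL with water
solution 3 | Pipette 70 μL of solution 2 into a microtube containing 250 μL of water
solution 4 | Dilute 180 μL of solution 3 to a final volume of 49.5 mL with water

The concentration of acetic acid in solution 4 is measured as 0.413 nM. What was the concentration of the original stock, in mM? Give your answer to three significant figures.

4.00 mM

Step 1: 0.18 mL brought to 22.8 mL → factor 22.8/0.18 = 126.67
Step 2: 0.72 mL brought to 43.8 mL → factor 43.8/0.72 = 60.833
Step 3: 70 μL + 250 μL = 320 μL total → factor 320/70 = 4.5714
Step 4: 180 μL brought to 49.5 mL → factor 49500/180 = 275
Overall dilution factor = 126.67 × 60.833 × 4.5714 × 275 = 9.687 × 10^6
Stock = 0.413 nM × 9.687 × 10^6 = 4.001 × 10^6 nM = 4.00 mM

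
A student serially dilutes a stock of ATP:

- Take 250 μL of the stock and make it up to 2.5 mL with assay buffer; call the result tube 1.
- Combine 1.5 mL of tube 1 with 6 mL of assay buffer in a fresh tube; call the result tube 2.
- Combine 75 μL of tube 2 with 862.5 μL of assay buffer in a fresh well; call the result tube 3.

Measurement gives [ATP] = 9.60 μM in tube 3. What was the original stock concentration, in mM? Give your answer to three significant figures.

6.00 mM

Step 1: 250 μL brought to 2.5 mL → factor 2500/250 = 10
Step 2: 1.5 mL + 6 mL = 7.5 mL total → factor 7.5/1.5 = 5
Step 3: 75 μL + 862.5 μL = 937.5 μL total → factor 937.5/75 = 12.5
Overall dilution factor = 10 × 5 × 12.5 = 625
Stock = 9.60 μM × 625 = 6000 μM = 6.00 mM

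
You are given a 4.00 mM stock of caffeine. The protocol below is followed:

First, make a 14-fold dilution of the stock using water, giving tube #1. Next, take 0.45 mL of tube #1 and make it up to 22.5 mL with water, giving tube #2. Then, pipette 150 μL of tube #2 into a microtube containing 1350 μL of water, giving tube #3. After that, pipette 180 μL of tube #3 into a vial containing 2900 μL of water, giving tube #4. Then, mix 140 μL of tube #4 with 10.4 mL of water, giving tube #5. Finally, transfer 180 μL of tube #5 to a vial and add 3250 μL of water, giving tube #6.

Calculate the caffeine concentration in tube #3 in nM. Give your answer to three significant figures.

Step 1: 14-fold → factor 14
Step 2: 0.45 mL brought to 22.5 mL → factor 22.5/0.45 = 50
Step 3: 150 μL + 1350 μL = 1500 μL total → factor 1500/150 = 10
Dilution factor through tube #3 = 14 × 50 × 10 = 7000
[tube #3] = 4.00 mM / 7000 = 0.0005714 mM = 571 nM

571 nM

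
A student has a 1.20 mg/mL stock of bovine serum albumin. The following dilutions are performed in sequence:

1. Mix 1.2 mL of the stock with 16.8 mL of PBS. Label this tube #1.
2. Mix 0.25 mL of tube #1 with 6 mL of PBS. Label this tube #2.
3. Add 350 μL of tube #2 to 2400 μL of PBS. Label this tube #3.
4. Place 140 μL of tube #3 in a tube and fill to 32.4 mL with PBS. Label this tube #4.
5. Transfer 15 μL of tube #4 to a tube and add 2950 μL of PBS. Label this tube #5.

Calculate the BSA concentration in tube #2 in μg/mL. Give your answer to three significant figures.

3.20 μg/mL

Step 1: 1.2 mL + 16.8 mL = 18 mL total → factor 18/1.2 = 15
Step 2: 0.25 mL + 6 mL = 6.25 mL total → factor 6.25/0.25 = 25
Dilution factor through tube #2 = 15 × 25 = 375
[tube #2] = 1.20 mg/mL / 375 = 0.003200 mg/mL = 3.20 μg/mL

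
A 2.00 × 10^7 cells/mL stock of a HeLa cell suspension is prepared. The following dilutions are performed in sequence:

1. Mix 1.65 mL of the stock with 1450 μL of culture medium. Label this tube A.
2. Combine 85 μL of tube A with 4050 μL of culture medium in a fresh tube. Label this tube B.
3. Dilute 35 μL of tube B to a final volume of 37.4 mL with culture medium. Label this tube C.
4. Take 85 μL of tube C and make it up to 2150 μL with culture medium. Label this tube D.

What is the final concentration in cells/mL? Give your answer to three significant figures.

Step 1: 1.65 mL + 1450 μL = 3.1 mL total → factor 3.1/1.65 = 1.8788
Step 2: 85 μL + 4050 μL = 4135 μL total → factor 4135/85 = 48.647
Step 3: 35 μL brought to 37.4 mL → factor 37400/35 = 1068.6
Step 4: 85 μL brought to 2150 μL → factor 2150/85 = 25.294
Overall dilution factor = 1.8788 × 48.647 × 1068.6 × 25.294 = 2.4703 × 10^6
Final = 2.00 × 10^7 cells/mL / 2.4703 × 10^6 = 8.10 cells/mL

8.10 cells/mL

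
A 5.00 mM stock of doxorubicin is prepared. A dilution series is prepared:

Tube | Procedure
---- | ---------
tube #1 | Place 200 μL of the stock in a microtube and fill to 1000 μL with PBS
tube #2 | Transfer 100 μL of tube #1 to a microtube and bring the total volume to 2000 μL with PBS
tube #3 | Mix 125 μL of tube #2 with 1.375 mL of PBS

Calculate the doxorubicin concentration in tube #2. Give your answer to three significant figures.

Step 1: 200 μL brought to 1000 μL → factor 1000/200 = 5
Step 2: 100 μL brought to 2000 μL → factor 2000/100 = 20
Dilution factor through tube #2 = 5 × 20 = 100
[tube #2] = 5.00 mM / 100 = 0.0500 mM

0.0500 mM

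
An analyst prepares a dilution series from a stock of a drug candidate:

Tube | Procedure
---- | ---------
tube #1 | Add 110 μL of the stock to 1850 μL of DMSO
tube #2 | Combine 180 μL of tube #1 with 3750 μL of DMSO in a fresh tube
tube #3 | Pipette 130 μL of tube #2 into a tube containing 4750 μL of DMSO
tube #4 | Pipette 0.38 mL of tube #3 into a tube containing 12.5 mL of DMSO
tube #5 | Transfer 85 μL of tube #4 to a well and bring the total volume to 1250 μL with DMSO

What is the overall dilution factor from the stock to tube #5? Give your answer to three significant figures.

7.28 × 10^6

Step 1: 110 μL + 1850 μL = 1960 μL total → factor 1960/110 = 17.818
Step 2: 180 μL + 3750 μL = 3930 μL total → factor 3930/180 = 21.833
Step 3: 130 μL + 4750 μL = 4880 μL total → factor 4880/130 = 37.538
Step 4: 0.38 mL + 12.5 mL = 12.88 mL total → factor 12.88/0.38 = 33.895
Step 5: 85 μL brought to 1250 μL → factor 1250/85 = 14.706
Overall dilution factor = 17.818 × 21.833 × 37.538 × 33.895 × 14.706 = 7.2792 × 10^6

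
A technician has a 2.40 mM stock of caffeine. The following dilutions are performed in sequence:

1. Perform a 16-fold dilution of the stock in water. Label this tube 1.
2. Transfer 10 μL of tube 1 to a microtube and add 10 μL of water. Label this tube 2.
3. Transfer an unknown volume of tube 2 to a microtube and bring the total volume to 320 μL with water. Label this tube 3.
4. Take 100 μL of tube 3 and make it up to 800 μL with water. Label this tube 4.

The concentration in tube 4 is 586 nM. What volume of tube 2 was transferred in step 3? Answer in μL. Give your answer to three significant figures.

Step 1: 16-fold → factor 16
Step 2: 10 μL + 10 μL = 20 μL total → factor 20/10 = 2
Step 3: v brought to 320 μL → factor = 320 μL/v
Step 4: 100 μL brought to 800 μL → factor 800/100 = 8
Product of known-step factors = 256
Overall factor = 2.40 mM / (586 nM) = 4095.6
Step-3 factor = 4095.6 / 256 = 15.998
v = 320 μL / 15.998 = 20.0 μL

20.0 μL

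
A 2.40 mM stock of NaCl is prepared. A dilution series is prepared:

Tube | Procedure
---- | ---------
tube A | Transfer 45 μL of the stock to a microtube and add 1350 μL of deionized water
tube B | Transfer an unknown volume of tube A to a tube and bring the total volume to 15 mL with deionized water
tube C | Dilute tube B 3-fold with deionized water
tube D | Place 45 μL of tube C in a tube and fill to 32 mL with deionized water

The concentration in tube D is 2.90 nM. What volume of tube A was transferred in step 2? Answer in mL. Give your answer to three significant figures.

Step 1: 45 μL + 1350 μL = 1395 μL total → factor 1395/45 = 31
Step 2: v brought to 15 mL → factor = 15 mL/v
Step 3: 3-fold → factor 3
Step 4: 45 μL brought to 32 mL → factor 32000/45 = 711.11
Product of known-step factors = 66133
Overall factor = 2.40 mM / (2.90 nM) = 8.2759 × 10^5
Step-2 factor = 8.2759 × 10^5 / 66133 = 12.514
v = 15 mL / 12.514 = 1.20 mL

1.20 mL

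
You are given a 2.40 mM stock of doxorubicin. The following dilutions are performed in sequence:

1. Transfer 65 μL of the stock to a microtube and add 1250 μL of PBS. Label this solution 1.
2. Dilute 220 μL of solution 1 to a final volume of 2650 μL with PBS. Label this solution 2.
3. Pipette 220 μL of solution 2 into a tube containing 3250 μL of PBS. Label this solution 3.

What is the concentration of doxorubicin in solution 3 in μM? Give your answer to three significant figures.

Step 1: 65 μL + 1250 μL = 1315 μL total → factor 1315/65 = 20.231
Step 2: 220 μL brought to 2650 μL → factor 2650/220 = 12.045
Step 3: 220 μL + 3250 μL = 3470 μL total → factor 3470/220 = 15.773
Overall dilution factor = 20.231 × 12.045 × 15.773 = 3843.6
Final = 2.40 mM / 3843.6 = 0.0006244 mM = 0.624 μM

0.624 μM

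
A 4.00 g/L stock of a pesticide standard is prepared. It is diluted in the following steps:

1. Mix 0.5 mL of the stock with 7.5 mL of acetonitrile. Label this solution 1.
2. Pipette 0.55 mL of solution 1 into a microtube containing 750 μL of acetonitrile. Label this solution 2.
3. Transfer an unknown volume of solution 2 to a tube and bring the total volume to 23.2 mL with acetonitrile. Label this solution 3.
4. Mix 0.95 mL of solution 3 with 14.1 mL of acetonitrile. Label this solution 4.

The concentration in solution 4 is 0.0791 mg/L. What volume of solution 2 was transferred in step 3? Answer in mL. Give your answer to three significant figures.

Step 1: 0.5 mL + 7.5 mL = 8 mL total → factor 8/0.5 = 16
Step 2: 0.55 mL + 750 μL = 1.3 mL total → factor 1.3/0.55 = 2.3636
Step 3: v brought to 23.2 mL → factor = 23.2 mL/v
Step 4: 0.95 mL + 14.1 mL = 15.05 mL total → factor 15.05/0.95 = 15.842
Product of known-step factors = 599.12
Overall factor = 4.00 g/L / (0.0791 mg/L) = 50569
Step-3 factor = 50569 / 599.12 = 84.405
v = 23.2 mL / 84.405 = 0.275 mL

0.275 mL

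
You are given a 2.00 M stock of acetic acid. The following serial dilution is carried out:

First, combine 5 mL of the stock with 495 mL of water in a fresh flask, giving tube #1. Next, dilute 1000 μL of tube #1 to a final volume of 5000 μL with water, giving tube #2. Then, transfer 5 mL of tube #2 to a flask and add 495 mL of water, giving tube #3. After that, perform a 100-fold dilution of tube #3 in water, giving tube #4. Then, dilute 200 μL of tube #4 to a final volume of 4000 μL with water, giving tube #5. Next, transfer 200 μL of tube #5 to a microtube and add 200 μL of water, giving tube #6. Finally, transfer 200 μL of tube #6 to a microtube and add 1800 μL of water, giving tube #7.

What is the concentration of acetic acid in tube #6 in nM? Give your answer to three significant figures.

10.0 nM

Step 1: 5 mL + 495 mL = 500 mL total → factor 500/5 = 100
Step 2: 1000 μL brought to 5000 μL → factor 5000/1000 = 5
Step 3: 5 mL + 495 mL = 500 mL total → factor 500/5 = 100
Step 4: 100-fold → factor 100
Step 5: 200 μL brought to 4000 μL → factor 4000/200 = 20
Step 6: 200 μL + 200 μL = 400 μL total → factor 400/200 = 2
Dilution factor through tube #6 = 100 × 5 × 100 × 100 × 20 × 2 = 2 × 10^8
[tube #6] = 2.00 M / 2 × 10^8 = 1.000 × 10^-8 M = 10.0 nM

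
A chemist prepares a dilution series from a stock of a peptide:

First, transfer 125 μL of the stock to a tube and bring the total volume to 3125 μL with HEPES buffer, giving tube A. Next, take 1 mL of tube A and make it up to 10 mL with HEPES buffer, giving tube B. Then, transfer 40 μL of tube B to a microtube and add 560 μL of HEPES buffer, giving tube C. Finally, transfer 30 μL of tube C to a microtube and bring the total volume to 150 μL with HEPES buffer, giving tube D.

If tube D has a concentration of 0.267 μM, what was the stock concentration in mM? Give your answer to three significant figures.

Step 1: 125 μL brought to 3125 μL → factor 3125/125 = 25
Step 2: 1 mL brought to 10 mL → factor 10/1 = 10
Step 3: 40 μL + 560 μL = 600 μL total → factor 600/40 = 15
Step 4: 30 μL brought to 150 μL → factor 150/30 = 5
Overall dilution factor = 25 × 10 × 15 × 5 = 18750
Stock = 0.267 μM × 18750 = 5006 μM = 5.01 mM

5.01 mM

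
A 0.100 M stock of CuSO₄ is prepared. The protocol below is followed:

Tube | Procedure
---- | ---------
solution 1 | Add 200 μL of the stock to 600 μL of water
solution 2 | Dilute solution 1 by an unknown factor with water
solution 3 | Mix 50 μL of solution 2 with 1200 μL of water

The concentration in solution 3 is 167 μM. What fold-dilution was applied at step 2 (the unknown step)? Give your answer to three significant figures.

5.99-fold

Step 1: 200 μL + 600 μL = 800 μL total → factor 800/200 = 4
Step 2: unknown factor x
Step 3: 50 μL + 1200 μL = 1250 μL total → factor 1250/50 = 25
Product of known-step factors = 100
Overall factor = 0.100 M / (167 μM) = 598.8
x = 598.8 / 100 = 5.99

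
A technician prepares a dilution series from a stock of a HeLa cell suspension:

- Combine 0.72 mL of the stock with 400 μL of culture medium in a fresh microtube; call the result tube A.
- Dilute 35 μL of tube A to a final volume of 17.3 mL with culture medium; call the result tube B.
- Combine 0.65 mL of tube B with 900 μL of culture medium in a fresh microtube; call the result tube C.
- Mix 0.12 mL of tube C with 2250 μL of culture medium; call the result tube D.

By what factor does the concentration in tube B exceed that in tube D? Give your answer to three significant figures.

Step 1: 0.72 mL + 400 μL = 1.12 mL total → factor 1.12/0.72 = 1.5556
Step 2: 35 μL brought to 17.3 mL → factor 17300/35 = 494.29
Step 3: 0.65 mL + 900 μL = 1.55 mL total → factor 1.55/0.65 = 2.3846
Step 4: 0.12 mL + 2250 μL = 2.37 mL total → factor 2.37/0.12 = 19.75
Dilution factor to tube B = 768.89; to tube D = 36212
[tube B]/[tube D] = (factor to tube D)/(factor to tube B) = 36212/768.89 = 47.1

47.1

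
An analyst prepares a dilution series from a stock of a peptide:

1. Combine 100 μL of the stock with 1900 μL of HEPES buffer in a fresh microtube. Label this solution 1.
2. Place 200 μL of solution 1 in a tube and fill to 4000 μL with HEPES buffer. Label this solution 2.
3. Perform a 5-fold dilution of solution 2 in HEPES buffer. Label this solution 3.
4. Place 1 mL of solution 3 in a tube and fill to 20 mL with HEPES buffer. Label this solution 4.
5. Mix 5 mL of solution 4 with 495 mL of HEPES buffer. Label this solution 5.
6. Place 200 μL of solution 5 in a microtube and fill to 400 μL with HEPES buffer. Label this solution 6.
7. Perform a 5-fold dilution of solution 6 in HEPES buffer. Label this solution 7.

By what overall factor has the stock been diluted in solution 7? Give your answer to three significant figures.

Step 1: 100 μL + 1900 μL = 2000 μL total → factor 2000/100 = 20
Step 2: 200 μL brought to 4000 μL → factor 4000/200 = 20
Step 3: 5-fold → factor 5
Step 4: 1 mL brought to 20 mL → factor 20/1 = 20
Step 5: 5 mL + 495 mL = 500 mL total → factor 500/5 = 100
Step 6: 200 μL brought to 400 μL → factor 400/200 = 2
Step 7: 5-fold → factor 5
Overall dilution factor = 20 × 20 × 5 × 20 × 100 × 2 × 5 = 4 × 10^7

4.00 × 10^7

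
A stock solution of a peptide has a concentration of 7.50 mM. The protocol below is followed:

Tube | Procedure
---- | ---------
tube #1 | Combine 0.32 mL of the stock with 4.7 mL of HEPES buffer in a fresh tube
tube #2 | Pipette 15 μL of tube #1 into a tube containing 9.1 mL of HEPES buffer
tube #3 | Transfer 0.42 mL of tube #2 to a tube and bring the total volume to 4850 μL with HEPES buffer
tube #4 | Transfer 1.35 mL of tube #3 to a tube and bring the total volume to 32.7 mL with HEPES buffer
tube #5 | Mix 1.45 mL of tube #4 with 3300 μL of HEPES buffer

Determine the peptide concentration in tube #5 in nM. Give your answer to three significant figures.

0.859 nM

Step 1: 0.32 mL + 4.7 mL = 5.02 mL total → factor 5.02/0.32 = 15.688
Step 2: 15 μL + 9.1 mL = 9115 μL total → factor 9115/15 = 607.67
Step 3: 0.42 mL brought to 4850 μL → factor 4.85/0.42 = 11.548
Step 4: 1.35 mL brought to 32.7 mL → factor 32.7/1.35 = 24.222
Step 5: 1.45 mL + 3300 μL = 4.75 mL total → factor 4.75/1.45 = 3.2759
Overall dilution factor = 15.688 × 607.67 × 11.548 × 24.222 × 3.2759 = 8.7348 × 10^6
Final = 7.50 mM / 8.7348 × 10^6 = 8.586 × 10^-7 mM = 0.859 nM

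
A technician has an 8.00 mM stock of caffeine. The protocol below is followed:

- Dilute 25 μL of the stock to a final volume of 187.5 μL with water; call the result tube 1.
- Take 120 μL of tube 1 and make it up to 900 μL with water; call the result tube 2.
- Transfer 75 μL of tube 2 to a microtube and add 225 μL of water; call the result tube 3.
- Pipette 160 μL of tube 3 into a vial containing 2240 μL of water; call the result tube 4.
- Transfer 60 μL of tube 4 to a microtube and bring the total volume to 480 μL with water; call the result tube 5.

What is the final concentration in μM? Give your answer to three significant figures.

0.296 μM

Step 1: 25 μL brought to 187.5 μL → factor 187.5/25 = 7.5
Step 2: 120 μL brought to 900 μL → factor 900/120 = 7.5
Step 3: 75 μL + 225 μL = 300 μL total → factor 300/75 = 4
Step 4: 160 μL + 2240 μL = 2400 μL total → factor 2400/160 = 15
Step 5: 60 μL brought to 480 μL → factor 480/60 = 8
Overall dilution factor = 7.5 × 7.5 × 4 × 15 × 8 = 27000
Final = 8.00 mM / 27000 = 0.0002963 mM = 0.296 μM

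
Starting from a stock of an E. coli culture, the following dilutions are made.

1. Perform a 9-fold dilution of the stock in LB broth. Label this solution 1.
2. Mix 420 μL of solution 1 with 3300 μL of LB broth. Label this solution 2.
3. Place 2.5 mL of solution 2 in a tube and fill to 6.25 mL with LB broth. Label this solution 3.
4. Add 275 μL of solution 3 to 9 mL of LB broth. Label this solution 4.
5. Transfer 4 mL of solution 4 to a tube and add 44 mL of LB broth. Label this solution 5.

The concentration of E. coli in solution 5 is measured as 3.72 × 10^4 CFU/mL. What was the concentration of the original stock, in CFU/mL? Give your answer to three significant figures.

3.00 × 10^9 CFU/mL

Step 1: 9-fold → factor 9
Step 2: 420 μL + 3300 μL = 3720 μL total → factor 3720/420 = 8.8571
Step 3: 2.5 mL brought to 6.25 mL → factor 6.25/2.5 = 2.5
Step 4: 275 μL + 9 mL = 9275 μL total → factor 9275/275 = 33.727
Step 5: 4 mL + 44 mL = 48 mL total → factor 48/4 = 12
Overall dilution factor = 9 × 8.8571 × 2.5 × 33.727 × 12 = 80656
Stock = 3.72 × 10^4 CFU/mL × 80656 = 3.00 × 10^9 CFU/mL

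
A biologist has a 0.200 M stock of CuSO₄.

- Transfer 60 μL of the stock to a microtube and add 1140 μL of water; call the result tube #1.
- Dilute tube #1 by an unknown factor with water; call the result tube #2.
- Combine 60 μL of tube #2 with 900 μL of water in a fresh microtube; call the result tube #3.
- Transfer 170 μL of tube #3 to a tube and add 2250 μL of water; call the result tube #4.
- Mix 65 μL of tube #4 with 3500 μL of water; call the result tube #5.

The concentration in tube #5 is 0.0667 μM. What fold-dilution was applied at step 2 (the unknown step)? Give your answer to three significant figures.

12.0-fold

Step 1: 60 μL + 1140 μL = 1200 μL total → factor 1200/60 = 20
Step 2: unknown factor x
Step 3: 60 μL + 900 μL = 960 μL total → factor 960/60 = 16
Step 4: 170 μL + 2250 μL = 2420 μL total → factor 2420/170 = 14.235
Step 5: 65 μL + 3500 μL = 3565 μL total → factor 3565/65 = 54.846
Product of known-step factors = 2.4984 × 10^5
Overall factor = 0.200 M / (0.0667 μM) = 2.9985 × 10^6
x = 2.9985 × 10^6 / 2.4984 × 10^5 = 12.0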